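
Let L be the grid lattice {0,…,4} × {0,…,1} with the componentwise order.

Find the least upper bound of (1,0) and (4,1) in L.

Common upper bounds of {(1,0), (4,1)}: (4,1).
The least among these is (4,1).

(4,1)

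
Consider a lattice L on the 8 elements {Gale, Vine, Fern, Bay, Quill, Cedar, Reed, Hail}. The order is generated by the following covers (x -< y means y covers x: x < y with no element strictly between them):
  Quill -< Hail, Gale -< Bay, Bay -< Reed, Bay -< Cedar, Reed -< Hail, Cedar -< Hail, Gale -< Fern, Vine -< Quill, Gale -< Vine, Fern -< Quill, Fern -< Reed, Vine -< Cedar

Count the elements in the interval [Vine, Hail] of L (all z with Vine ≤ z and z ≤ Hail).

The interval [Vine, Hail] = {Cedar, Hail, Quill, Vine}, which has 4 elements.

4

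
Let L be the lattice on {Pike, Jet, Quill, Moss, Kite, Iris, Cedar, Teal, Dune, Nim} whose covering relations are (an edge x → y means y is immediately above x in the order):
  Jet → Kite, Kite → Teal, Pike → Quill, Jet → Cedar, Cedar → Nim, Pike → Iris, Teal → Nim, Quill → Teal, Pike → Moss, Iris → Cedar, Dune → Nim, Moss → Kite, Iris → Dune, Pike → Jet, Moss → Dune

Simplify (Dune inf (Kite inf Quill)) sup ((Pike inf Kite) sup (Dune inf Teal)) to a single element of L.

Kite ∧ Quill = Pike
Dune ∧ Pike = Pike
Pike ∧ Kite = Pike
Dune ∧ Teal = Moss
Pike ∨ Moss = Moss
Pike ∨ Moss = Moss

Moss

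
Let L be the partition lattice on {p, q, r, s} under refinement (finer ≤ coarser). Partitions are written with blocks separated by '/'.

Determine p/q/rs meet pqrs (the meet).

p/q/rs

The meet (common refinement) of p/q/rs and pqrs intersects blocks pairwise, giving p/q/rs.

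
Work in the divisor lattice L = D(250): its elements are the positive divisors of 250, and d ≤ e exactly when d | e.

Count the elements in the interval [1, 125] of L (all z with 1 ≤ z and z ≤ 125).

The interval [1, 125] = {1, 125, 25, 5}, which has 4 elements.

4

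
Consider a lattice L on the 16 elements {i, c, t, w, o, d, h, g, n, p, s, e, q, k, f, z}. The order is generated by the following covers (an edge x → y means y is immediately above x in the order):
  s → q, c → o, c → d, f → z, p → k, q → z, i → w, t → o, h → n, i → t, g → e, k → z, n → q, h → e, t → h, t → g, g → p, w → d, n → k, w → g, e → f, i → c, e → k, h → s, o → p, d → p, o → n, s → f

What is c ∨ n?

Common upper bounds of {c, n}: k, n, q, z.
The least among these is n.

n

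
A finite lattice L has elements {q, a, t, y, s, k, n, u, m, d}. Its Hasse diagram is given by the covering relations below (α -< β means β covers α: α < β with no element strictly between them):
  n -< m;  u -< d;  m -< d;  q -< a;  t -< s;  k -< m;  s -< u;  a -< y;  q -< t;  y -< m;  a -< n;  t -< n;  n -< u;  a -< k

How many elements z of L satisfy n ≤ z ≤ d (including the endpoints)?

4

The interval [n, d] = {d, m, n, u}, which has 4 elements.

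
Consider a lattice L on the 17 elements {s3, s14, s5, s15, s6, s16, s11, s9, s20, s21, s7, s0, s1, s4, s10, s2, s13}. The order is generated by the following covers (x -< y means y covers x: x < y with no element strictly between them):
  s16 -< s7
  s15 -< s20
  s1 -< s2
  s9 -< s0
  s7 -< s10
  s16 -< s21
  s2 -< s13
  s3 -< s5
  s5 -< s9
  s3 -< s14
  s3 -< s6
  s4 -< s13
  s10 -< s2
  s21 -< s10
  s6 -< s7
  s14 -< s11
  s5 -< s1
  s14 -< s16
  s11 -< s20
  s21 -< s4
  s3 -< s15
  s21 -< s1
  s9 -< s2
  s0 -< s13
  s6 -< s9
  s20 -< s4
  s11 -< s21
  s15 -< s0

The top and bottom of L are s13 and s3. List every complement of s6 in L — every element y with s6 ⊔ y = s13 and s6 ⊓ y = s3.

Need y with s6 ∨ y = s13 and s6 ∧ y = s3.
Checking each element gives: s20, s4.

s20, s4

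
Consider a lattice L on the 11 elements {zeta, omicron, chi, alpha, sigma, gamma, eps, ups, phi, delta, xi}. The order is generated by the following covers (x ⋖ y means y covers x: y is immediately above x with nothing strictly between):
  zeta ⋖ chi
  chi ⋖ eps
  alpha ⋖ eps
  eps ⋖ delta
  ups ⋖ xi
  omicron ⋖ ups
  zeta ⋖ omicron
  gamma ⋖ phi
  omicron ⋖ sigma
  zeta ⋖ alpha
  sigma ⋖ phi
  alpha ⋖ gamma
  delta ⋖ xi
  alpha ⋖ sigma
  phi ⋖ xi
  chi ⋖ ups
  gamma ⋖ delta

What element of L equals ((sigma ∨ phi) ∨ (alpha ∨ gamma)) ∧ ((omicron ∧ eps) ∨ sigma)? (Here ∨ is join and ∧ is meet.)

sigma

sigma ∨ phi = phi
alpha ∨ gamma = gamma
phi ∨ gamma = phi
omicron ∧ eps = zeta
zeta ∨ sigma = sigma
phi ∧ sigma = sigma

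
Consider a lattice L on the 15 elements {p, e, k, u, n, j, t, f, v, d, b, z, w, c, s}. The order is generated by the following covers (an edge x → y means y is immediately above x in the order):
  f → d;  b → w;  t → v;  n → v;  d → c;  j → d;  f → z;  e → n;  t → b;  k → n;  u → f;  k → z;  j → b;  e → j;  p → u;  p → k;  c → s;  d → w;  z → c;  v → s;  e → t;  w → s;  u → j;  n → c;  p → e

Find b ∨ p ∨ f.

w

Common upper bounds of {b, p, f}: s, w.
The least among these is w.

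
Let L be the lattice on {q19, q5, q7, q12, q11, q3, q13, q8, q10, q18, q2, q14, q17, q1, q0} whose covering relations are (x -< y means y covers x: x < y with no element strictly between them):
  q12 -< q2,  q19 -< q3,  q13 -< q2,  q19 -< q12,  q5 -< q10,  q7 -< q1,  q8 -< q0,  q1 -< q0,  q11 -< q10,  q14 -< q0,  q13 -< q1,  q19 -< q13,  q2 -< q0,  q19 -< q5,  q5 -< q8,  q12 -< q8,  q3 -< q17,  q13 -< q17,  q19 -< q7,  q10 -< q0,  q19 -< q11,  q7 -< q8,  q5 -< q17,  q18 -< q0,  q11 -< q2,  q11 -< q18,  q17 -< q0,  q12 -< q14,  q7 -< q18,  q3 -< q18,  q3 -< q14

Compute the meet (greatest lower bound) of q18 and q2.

Common lower bounds of {q18, q2}: q11, q19.
The greatest among these is q11.

q11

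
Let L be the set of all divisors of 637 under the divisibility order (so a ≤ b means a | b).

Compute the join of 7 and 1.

7

In the divisibility order, the join is the least common multiple: lcm(7, 1) = 7.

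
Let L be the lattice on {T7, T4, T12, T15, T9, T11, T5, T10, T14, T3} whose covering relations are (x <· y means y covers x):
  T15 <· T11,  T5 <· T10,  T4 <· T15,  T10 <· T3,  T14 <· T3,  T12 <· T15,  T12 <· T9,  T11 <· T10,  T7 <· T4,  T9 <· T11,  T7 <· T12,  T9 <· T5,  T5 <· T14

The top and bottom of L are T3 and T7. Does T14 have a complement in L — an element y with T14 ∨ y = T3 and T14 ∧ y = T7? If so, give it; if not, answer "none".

T4

Need y with T14 ∨ y = T3 and T14 ∧ y = T7.
Checking each element gives: T4.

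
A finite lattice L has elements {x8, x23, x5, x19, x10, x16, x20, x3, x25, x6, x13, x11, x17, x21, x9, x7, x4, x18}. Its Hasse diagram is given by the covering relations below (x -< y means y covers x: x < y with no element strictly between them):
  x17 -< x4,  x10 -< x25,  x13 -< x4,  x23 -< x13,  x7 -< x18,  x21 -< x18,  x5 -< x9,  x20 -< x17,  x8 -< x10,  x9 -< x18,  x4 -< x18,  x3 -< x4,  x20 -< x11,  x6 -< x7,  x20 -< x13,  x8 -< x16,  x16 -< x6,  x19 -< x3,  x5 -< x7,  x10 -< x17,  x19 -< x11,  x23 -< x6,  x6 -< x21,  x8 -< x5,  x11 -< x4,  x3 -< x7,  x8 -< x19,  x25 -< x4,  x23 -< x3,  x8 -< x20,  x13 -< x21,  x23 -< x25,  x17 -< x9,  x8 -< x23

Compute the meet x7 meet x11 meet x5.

x8

Common lower bounds of {x7, x11, x5}: x8.
The greatest among these is x8.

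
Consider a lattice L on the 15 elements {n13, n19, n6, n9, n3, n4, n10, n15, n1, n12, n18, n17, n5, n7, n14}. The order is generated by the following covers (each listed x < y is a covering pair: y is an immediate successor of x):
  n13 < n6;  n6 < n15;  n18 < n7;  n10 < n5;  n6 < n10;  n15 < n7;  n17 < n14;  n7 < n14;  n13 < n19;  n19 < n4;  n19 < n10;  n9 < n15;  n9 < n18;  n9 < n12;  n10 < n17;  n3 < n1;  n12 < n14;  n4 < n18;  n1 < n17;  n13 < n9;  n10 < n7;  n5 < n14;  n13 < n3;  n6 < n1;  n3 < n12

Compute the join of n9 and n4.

n18

Common upper bounds of {n9, n4}: n14, n18, n7.
The least among these is n18.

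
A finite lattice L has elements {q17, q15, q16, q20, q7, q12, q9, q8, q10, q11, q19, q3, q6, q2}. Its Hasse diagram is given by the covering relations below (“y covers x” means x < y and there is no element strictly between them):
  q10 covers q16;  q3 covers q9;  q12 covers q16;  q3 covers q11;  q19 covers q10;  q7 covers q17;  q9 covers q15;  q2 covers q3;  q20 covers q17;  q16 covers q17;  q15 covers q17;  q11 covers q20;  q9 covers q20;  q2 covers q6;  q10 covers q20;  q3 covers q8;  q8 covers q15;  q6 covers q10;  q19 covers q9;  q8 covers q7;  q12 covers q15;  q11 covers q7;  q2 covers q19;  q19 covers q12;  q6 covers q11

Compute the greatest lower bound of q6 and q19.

Common lower bounds of {q6, q19}: q10, q16, q17, q20.
The greatest among these is q10.

q10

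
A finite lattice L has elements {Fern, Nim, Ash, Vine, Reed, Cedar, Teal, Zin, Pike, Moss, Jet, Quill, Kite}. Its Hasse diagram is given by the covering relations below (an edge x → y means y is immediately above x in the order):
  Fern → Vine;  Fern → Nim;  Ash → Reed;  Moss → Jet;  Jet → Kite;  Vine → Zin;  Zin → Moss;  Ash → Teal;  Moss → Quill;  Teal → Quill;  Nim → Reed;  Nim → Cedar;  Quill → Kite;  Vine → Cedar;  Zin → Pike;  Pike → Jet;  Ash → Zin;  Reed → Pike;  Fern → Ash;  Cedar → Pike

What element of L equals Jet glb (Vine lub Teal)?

Moss

Vine ∨ Teal = Quill
Jet ∧ Quill = Moss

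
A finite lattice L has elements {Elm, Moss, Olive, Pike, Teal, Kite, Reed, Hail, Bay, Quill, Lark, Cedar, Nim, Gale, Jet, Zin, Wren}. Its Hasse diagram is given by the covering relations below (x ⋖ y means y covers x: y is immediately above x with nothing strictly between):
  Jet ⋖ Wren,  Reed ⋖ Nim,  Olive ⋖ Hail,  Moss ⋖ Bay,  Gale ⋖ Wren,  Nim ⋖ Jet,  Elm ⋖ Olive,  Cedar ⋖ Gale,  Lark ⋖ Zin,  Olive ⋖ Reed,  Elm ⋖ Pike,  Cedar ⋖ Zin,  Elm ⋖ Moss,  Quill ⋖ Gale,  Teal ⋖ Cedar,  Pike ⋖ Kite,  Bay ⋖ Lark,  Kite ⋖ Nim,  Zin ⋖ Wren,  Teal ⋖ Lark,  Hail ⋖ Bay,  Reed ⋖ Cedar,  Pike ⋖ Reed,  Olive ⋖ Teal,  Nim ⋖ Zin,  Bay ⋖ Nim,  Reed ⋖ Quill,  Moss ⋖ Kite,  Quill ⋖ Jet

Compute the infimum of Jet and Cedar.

Common lower bounds of {Jet, Cedar}: Elm, Olive, Pike, Reed.
The greatest among these is Reed.

Reed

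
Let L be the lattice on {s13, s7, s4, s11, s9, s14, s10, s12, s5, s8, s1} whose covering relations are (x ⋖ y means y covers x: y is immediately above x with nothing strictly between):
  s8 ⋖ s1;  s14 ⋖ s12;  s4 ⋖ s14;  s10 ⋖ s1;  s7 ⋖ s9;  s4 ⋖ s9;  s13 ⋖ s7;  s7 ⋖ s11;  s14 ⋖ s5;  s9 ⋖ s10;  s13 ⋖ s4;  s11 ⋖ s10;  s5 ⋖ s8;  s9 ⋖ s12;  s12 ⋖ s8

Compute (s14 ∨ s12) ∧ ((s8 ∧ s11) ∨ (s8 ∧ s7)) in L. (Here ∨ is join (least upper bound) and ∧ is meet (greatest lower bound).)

s14 ∨ s12 = s12
s8 ∧ s11 = s7
s8 ∧ s7 = s7
s7 ∨ s7 = s7
s12 ∧ s7 = s7

s7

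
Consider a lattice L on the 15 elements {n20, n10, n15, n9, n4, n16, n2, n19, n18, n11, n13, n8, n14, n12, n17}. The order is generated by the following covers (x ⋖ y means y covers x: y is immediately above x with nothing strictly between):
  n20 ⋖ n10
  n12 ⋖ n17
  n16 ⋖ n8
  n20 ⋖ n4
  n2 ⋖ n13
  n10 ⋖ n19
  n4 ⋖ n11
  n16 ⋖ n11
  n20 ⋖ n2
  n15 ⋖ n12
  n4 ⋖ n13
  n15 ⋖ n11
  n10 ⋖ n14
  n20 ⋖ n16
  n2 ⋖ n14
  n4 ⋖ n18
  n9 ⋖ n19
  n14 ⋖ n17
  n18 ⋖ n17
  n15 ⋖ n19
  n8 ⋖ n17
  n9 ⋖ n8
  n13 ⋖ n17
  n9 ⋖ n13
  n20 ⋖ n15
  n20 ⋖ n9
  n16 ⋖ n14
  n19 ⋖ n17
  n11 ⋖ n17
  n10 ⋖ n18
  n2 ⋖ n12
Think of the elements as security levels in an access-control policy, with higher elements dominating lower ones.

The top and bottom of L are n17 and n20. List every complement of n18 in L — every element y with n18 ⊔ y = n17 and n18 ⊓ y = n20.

Need y with n18 ∨ y = n17 and n18 ∧ y = n20.
Checking each element gives: n12, n15, n16, n2, n8, n9.

n12, n15, n16, n2, n8, n9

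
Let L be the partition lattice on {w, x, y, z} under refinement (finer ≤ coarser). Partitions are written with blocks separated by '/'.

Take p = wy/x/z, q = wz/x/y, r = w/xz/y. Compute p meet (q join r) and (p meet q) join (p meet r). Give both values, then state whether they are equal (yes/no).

w/x/y/z; w/x/y/z; yes

q join r = wxz/y, so p meet (q join r) = wy/x/z meet wxz/y = w/x/y/z.
p meet q = w/x/y/z and p meet r = w/x/y/z, so (p meet q) join (p meet r) = w/x/y/z join w/x/y/z = w/x/y/z.
Equal: yes.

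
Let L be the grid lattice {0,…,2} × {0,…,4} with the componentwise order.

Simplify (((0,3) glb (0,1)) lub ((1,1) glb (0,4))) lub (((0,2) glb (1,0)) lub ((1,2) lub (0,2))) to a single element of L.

(0,3) ∧ (0,1) = (0,1)
(1,1) ∧ (0,4) = (0,1)
(0,1) ∨ (0,1) = (0,1)
(0,2) ∧ (1,0) = (0,0)
(1,2) ∨ (0,2) = (1,2)
(0,0) ∨ (1,2) = (1,2)
(0,1) ∨ (1,2) = (1,2)

(1,2)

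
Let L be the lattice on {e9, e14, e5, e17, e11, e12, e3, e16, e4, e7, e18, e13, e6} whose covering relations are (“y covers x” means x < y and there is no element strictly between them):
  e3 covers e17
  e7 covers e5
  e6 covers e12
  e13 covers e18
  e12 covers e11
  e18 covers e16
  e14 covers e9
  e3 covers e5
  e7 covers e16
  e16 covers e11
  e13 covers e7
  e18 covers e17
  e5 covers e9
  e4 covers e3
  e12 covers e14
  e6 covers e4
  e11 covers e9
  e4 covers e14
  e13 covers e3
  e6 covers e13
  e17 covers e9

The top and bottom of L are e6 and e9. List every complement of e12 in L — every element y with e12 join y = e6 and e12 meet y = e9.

Need y with e12 ∨ y = e6 and e12 ∧ y = e9.
Checking each element gives: e17, e3, e5.

e17, e3, e5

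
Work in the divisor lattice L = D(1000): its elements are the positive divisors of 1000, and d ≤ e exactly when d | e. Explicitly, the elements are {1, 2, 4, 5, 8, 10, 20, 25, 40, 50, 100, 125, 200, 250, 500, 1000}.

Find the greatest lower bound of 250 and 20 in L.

In the divisibility order, the meet is the greatest common divisor: gcd(250, 20) = 10.

10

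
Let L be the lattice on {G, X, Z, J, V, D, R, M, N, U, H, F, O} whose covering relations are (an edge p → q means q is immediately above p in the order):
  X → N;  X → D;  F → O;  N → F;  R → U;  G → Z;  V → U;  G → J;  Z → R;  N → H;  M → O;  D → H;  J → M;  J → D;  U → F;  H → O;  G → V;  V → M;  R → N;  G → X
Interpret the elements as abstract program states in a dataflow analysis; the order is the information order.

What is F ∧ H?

N

Common lower bounds of {F, H}: G, N, R, X, Z.
The greatest among these is N.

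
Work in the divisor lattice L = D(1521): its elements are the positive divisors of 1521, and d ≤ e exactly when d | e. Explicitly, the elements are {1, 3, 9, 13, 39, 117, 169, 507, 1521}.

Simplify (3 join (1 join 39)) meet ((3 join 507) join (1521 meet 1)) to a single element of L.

1 ∨ 39 = 39
3 ∨ 39 = 39
3 ∨ 507 = 507
1521 ∧ 1 = 1
507 ∨ 1 = 507
39 ∧ 507 = 39

39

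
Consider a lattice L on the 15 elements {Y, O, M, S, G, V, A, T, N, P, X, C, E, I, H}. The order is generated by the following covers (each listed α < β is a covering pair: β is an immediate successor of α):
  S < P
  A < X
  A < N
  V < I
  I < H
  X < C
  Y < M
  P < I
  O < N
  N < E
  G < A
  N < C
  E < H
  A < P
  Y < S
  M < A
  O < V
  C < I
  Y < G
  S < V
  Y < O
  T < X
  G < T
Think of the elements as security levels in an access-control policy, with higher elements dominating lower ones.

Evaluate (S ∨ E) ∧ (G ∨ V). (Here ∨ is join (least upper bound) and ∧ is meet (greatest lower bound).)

I

S ∨ E = H
G ∨ V = I
H ∧ I = I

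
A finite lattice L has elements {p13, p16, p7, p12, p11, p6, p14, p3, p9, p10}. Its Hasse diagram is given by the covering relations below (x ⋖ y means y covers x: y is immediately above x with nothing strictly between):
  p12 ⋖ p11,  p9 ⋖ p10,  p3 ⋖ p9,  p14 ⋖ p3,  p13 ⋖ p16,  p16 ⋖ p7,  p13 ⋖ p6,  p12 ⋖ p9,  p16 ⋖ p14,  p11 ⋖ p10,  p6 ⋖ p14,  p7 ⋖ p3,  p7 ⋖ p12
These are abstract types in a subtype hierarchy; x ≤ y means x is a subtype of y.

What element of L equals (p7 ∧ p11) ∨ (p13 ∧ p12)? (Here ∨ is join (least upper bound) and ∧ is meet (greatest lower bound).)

p7 ∧ p11 = p7
p13 ∧ p12 = p13
p7 ∨ p13 = p7

p7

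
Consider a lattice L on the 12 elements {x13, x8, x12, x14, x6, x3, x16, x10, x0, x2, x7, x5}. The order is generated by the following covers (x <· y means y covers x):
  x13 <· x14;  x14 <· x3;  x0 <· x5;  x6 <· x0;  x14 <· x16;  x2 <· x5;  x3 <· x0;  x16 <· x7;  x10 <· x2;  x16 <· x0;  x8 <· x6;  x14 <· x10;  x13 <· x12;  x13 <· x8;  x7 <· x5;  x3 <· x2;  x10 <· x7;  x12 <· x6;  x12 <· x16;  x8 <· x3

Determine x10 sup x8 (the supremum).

x2

Common upper bounds of {x10, x8}: x2, x5.
The least among these is x2.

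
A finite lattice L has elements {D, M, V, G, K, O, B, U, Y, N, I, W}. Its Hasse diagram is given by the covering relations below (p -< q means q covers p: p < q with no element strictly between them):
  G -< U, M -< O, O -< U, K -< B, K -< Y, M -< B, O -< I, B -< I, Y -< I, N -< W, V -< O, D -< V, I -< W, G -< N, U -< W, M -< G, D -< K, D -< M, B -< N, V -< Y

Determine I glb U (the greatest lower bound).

O

Common lower bounds of {I, U}: D, M, O, V.
The greatest among these is O.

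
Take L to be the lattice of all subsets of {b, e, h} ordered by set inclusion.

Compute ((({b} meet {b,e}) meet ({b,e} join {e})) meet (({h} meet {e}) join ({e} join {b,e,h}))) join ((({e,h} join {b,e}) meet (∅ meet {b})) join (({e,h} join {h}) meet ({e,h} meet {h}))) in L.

{b} ∧ {b,e} = {b}
{b,e} ∨ {e} = {b,e}
{b} ∧ {b,e} = {b}
{h} ∧ {e} = ∅
{e} ∨ {b,e,h} = {b,e,h}
∅ ∨ {b,e,h} = {b,e,h}
{b} ∧ {b,e,h} = {b}
{e,h} ∨ {b,e} = {b,e,h}
∅ ∧ {b} = ∅
{b,e,h} ∧ ∅ = ∅
{e,h} ∨ {h} = {e,h}
{e,h} ∧ {h} = {h}
{e,h} ∧ {h} = {h}
∅ ∨ {h} = {h}
{b} ∨ {h} = {b,h}

{b,h}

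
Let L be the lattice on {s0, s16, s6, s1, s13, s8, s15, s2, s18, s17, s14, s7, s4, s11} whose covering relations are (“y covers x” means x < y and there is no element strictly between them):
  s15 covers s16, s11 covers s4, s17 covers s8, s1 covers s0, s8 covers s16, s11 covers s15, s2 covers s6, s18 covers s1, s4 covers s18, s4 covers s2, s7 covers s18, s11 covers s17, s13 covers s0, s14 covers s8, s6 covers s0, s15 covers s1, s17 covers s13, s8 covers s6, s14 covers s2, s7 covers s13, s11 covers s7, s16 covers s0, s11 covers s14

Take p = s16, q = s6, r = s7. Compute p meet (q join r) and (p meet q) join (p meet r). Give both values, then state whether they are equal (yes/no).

s16; s0; no

q join r = s11, so p meet (q join r) = s16 meet s11 = s16.
p meet q = s0 and p meet r = s0, so (p meet q) join (p meet r) = s0 join s0 = s0.
Equal: no.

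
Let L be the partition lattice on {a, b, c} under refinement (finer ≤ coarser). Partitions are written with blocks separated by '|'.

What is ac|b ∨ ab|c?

abc

The join of ac|b and ab|c merges any blocks that overlap across the partitions, giving abc.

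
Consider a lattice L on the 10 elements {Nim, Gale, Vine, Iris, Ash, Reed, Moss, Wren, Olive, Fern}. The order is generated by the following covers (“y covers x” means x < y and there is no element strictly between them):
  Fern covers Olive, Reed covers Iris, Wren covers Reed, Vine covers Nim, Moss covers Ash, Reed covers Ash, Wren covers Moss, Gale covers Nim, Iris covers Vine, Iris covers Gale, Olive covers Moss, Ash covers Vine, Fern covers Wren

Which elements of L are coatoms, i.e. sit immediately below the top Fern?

Olive, Wren

The coatoms are exactly the elements covered by Fern: Olive, Wren.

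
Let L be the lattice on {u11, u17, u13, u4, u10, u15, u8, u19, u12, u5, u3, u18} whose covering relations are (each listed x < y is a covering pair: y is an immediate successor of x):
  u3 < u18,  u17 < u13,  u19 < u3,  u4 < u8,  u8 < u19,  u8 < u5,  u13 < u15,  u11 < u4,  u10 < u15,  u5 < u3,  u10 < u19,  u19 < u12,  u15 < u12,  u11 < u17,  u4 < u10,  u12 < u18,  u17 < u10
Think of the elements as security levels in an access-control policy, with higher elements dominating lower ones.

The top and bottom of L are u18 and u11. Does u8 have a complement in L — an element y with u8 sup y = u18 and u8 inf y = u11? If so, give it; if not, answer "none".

For every candidate y, either u8 ∨ y ≠ u18 or u8 ∧ y ≠ u11; no complement exists.

none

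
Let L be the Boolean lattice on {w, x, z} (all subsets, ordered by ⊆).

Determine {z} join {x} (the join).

Common upper bounds of {{z}, {x}}: {w,x,z}, {x,z}.
The least among these is {x,z}.

{x,z}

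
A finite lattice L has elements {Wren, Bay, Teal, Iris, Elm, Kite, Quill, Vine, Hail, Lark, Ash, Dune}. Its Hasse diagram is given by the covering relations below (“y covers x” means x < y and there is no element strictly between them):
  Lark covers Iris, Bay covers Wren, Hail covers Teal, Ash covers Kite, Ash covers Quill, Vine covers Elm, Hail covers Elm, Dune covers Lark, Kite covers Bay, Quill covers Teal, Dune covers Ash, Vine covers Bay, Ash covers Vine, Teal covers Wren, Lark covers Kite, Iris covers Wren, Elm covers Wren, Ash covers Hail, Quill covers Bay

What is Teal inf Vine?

Wren

Common lower bounds of {Teal, Vine}: Wren.
The greatest among these is Wren.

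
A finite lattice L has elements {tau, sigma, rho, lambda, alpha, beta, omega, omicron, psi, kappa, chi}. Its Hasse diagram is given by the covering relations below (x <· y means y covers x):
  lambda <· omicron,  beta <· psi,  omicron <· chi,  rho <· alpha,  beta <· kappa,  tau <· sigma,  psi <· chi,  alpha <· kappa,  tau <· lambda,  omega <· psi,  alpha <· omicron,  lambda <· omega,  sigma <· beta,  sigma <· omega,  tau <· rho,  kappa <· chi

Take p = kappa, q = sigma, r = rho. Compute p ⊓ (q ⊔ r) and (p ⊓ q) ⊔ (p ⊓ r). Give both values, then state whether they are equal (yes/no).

kappa; kappa; yes

q ⊔ r = kappa, so p ⊓ (q ⊔ r) = kappa ⊓ kappa = kappa.
p ⊓ q = sigma and p ⊓ r = rho, so (p ⊓ q) ⊔ (p ⊓ r) = sigma ⊔ rho = kappa.
Equal: yes.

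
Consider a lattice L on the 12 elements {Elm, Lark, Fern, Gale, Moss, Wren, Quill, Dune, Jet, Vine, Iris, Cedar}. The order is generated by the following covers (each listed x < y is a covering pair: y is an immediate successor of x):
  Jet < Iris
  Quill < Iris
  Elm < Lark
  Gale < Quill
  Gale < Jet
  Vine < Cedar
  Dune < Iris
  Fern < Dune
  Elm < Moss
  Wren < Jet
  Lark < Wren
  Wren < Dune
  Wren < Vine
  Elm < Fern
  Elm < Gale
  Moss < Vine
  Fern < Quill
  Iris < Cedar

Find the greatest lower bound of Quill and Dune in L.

Fern

Common lower bounds of {Quill, Dune}: Elm, Fern.
The greatest among these is Fern.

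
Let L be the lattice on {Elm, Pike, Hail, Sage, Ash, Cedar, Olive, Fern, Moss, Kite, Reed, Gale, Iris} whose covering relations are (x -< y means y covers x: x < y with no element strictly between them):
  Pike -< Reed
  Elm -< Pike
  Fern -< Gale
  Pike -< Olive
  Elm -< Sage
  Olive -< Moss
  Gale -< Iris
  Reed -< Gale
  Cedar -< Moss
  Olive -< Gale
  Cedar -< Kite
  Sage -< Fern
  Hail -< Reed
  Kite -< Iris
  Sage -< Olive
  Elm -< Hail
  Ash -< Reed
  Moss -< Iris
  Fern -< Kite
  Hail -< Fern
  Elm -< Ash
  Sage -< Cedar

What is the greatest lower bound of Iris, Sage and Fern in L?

Common lower bounds of {Iris, Sage, Fern}: Elm, Sage.
The greatest among these is Sage.

Sage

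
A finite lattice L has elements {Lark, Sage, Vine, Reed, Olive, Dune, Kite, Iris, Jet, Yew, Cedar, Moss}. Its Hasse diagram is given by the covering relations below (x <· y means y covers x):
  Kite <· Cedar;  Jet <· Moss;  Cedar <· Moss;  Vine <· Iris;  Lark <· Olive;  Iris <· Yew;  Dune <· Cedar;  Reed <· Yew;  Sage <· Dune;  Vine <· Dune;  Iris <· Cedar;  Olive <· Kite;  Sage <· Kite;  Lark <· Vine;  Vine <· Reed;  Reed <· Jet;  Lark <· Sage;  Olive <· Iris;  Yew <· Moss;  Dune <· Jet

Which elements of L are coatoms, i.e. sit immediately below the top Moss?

The coatoms are exactly the elements covered by Moss: Cedar, Jet, Yew.

Cedar, Jet, Yew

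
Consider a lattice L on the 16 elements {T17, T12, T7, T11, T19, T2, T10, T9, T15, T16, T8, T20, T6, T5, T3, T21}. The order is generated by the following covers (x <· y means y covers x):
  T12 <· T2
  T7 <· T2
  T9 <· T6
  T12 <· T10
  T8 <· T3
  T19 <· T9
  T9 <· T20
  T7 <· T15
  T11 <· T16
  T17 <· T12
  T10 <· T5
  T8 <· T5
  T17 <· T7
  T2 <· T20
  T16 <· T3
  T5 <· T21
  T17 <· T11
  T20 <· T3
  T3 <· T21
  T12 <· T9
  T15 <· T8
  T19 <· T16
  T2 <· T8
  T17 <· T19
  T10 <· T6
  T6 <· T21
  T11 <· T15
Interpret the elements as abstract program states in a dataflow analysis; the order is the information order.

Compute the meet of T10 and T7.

T17

Common lower bounds of {T10, T7}: T17.
The greatest among these is T17.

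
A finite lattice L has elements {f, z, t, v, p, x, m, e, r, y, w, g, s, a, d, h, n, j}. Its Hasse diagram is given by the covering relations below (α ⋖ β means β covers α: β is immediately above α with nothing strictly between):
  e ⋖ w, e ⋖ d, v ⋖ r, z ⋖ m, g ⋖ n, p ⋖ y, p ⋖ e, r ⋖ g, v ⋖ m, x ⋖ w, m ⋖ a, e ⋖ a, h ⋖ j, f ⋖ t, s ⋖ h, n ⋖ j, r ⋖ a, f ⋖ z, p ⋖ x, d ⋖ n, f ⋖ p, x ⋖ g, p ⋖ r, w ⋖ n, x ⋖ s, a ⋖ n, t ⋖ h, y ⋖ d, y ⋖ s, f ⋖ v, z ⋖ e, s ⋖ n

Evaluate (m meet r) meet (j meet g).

m ∧ r = v
j ∧ g = g
v ∧ g = v

v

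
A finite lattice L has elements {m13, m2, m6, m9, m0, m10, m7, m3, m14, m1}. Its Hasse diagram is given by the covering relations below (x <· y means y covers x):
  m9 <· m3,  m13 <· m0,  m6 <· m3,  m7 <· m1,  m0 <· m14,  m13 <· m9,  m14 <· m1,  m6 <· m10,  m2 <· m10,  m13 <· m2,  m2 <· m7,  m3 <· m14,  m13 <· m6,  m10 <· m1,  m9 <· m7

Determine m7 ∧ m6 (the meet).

Common lower bounds of {m7, m6}: m13.
The greatest among these is m13.

m13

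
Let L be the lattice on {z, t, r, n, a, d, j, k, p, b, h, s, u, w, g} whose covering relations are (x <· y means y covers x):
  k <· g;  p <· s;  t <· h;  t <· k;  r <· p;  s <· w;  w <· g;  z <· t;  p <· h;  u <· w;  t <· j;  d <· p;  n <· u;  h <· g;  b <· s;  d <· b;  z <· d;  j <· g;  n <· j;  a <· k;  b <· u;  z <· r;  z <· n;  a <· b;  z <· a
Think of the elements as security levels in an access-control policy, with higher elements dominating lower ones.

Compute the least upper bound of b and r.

s

Common upper bounds of {b, r}: g, s, w.
The least among these is s.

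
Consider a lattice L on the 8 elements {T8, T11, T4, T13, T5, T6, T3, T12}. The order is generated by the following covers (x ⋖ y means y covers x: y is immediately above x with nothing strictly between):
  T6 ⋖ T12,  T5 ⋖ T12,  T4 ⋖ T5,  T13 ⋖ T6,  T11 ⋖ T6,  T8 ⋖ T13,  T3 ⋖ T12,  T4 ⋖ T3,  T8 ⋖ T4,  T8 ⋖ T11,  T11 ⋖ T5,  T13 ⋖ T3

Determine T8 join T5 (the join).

T5

Common upper bounds of {T8, T5}: T12, T5.
The least among these is T5.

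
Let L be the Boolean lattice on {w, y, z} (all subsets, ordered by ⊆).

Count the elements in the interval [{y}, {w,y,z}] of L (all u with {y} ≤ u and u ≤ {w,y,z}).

4

The interval [{y}, {w,y,z}] = {{w,y,z}, {w,y}, {y,z}, {y}}, which has 4 elements.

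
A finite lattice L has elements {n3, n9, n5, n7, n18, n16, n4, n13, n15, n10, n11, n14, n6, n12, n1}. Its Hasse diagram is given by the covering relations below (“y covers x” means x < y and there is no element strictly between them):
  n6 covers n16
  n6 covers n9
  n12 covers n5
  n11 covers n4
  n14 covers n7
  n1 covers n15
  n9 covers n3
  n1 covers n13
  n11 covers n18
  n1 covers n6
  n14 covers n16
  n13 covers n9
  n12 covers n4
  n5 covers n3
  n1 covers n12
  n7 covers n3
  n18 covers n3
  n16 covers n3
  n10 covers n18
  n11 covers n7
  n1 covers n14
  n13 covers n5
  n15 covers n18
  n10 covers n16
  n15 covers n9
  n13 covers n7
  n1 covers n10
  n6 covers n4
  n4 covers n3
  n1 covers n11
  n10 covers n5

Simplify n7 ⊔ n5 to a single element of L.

n7 ∨ n5 = n13

n13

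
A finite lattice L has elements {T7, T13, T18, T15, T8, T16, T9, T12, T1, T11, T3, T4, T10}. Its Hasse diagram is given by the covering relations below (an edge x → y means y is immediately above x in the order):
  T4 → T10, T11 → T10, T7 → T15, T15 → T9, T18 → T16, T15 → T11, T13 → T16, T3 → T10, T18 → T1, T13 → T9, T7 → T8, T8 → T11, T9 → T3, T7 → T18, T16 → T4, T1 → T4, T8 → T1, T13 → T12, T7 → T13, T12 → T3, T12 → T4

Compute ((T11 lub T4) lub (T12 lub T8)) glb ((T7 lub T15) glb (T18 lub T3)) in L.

T15

T11 ∨ T4 = T10
T12 ∨ T8 = T4
T10 ∨ T4 = T10
T7 ∨ T15 = T15
T18 ∨ T3 = T10
T15 ∧ T10 = T15
T10 ∧ T15 = T15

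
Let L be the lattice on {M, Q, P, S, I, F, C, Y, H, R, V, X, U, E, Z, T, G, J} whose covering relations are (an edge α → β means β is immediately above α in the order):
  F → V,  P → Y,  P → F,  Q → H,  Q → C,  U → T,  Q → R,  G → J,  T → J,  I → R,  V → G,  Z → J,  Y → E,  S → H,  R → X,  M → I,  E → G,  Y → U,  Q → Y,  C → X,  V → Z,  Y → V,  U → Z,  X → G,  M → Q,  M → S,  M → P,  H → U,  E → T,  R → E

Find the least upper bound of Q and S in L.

H

Common upper bounds of {Q, S}: H, J, T, U, Z.
The least among these is H.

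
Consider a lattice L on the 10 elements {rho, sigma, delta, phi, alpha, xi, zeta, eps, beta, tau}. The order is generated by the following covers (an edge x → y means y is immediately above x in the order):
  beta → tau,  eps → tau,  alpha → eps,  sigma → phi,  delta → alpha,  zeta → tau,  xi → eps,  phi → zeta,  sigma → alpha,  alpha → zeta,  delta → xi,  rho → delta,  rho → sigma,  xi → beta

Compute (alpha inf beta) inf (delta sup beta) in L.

delta

alpha ∧ beta = delta
delta ∨ beta = beta
delta ∧ beta = delta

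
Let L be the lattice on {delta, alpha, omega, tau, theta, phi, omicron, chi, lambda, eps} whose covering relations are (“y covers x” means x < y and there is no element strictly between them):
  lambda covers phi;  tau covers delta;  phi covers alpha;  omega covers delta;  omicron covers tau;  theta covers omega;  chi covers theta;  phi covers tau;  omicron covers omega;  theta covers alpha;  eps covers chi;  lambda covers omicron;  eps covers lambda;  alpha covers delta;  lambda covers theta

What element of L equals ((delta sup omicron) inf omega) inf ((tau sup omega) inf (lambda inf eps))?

delta ∨ omicron = omicron
omicron ∧ omega = omega
tau ∨ omega = omicron
lambda ∧ eps = lambda
omicron ∧ lambda = omicron
omega ∧ omicron = omega

omega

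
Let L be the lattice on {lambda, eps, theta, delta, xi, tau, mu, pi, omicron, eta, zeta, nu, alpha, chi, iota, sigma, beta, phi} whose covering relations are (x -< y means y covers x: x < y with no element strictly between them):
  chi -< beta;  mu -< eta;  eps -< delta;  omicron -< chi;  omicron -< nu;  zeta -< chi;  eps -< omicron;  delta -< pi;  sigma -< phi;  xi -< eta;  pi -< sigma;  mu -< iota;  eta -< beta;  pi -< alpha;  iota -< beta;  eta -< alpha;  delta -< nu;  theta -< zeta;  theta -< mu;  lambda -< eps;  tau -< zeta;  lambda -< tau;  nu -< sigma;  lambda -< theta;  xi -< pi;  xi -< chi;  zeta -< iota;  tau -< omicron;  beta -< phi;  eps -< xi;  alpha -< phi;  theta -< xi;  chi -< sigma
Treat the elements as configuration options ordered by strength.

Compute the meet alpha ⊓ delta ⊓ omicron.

Common lower bounds of {alpha, delta, omicron}: eps, lambda.
The greatest among these is eps.

eps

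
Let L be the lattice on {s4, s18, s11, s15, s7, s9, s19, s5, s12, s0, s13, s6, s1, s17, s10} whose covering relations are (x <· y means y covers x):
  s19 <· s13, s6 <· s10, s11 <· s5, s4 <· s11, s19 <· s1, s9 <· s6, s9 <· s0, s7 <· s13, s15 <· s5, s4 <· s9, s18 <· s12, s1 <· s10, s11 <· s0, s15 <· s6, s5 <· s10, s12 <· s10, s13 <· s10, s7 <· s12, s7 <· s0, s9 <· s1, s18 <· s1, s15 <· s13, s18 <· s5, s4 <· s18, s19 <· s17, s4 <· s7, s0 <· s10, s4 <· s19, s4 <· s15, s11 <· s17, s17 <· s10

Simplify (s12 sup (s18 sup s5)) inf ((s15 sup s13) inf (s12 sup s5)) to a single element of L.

s13

s18 ∨ s5 = s5
s12 ∨ s5 = s10
s15 ∨ s13 = s13
s12 ∨ s5 = s10
s13 ∧ s10 = s13
s10 ∧ s13 = s13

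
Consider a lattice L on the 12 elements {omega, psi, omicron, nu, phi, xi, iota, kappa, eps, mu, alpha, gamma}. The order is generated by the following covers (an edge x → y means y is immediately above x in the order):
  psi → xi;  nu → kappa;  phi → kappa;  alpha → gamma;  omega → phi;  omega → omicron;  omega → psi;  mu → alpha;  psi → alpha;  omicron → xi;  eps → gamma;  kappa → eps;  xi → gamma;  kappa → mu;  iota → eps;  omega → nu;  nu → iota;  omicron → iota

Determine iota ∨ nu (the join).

Common upper bounds of {iota, nu}: eps, gamma, iota.
The least among these is iota.

iota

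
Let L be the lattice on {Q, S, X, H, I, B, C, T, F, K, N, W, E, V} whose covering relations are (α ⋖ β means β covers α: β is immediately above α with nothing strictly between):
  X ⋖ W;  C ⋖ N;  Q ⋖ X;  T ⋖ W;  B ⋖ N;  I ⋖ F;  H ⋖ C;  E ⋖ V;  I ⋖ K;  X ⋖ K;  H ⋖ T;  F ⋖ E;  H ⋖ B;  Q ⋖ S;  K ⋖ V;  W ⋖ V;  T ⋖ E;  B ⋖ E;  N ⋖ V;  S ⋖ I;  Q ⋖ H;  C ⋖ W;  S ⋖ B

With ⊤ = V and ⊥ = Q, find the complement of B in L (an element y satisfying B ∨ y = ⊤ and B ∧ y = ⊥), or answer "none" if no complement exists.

X

Need y with B ∨ y = V and B ∧ y = Q.
Checking each element gives: X.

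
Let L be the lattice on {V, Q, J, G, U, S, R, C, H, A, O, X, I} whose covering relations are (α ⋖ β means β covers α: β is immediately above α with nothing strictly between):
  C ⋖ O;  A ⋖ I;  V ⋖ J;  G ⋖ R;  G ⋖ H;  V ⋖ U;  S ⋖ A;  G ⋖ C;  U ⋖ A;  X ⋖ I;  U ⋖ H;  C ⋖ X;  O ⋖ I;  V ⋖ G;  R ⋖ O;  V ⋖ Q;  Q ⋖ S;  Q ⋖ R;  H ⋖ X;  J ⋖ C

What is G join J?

Common upper bounds of {G, J}: C, I, O, X.
The least among these is C.

C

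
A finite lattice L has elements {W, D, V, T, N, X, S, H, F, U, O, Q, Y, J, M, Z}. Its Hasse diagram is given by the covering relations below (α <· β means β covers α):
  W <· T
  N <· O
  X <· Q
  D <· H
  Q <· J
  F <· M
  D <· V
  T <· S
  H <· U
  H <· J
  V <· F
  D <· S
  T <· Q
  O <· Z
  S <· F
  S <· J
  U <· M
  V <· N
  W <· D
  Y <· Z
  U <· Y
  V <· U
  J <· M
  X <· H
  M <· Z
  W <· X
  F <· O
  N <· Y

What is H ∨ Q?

J

Common upper bounds of {H, Q}: J, M, Z.
The least among these is J.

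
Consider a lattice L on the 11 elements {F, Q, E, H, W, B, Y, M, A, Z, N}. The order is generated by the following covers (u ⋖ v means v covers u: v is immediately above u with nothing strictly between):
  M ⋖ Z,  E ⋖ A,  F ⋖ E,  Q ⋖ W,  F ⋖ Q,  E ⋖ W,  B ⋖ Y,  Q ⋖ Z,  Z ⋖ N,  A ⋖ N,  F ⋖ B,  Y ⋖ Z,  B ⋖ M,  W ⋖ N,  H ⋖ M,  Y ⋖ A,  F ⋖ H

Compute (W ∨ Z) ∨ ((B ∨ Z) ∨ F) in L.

W ∨ Z = N
B ∨ Z = Z
Z ∨ F = Z
N ∨ Z = N

N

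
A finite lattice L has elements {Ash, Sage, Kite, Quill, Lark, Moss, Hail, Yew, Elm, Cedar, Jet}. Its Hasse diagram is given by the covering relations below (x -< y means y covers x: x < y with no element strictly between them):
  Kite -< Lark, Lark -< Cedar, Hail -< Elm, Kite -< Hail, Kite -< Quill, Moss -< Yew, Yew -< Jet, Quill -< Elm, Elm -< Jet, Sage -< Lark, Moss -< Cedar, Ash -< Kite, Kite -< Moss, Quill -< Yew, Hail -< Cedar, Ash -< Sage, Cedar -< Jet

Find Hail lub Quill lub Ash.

Elm

Common upper bounds of {Hail, Quill, Ash}: Elm, Jet.
The least among these is Elm.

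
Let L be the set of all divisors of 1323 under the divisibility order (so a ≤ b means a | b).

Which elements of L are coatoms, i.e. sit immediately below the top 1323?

189, 441

The coatoms are exactly the elements covered by 1323: 189, 441.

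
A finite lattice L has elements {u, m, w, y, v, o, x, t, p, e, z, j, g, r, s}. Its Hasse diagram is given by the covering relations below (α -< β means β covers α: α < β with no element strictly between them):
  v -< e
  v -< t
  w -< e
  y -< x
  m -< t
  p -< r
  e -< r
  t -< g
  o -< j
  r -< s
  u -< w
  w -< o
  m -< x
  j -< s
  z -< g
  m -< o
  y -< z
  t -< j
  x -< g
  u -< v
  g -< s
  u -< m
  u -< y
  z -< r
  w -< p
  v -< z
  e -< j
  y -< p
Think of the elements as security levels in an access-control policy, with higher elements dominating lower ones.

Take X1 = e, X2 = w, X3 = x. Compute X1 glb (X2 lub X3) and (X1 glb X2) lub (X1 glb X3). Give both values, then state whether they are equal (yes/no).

e; w; no

X2 lub X3 = s, so X1 glb (X2 lub X3) = e glb s = e.
X1 glb X2 = w and X1 glb X3 = u, so (X1 glb X2) lub (X1 glb X3) = w lub u = w.
Equal: no.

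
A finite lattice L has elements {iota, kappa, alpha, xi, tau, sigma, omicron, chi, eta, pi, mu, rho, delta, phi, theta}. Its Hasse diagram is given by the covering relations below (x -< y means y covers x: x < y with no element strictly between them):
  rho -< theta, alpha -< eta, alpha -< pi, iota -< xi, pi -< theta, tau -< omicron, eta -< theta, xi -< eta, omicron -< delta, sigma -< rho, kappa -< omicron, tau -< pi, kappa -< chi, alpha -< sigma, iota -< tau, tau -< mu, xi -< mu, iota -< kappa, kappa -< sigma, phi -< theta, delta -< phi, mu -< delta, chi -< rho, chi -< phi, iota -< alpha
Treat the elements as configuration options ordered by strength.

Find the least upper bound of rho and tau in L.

theta

Common upper bounds of {rho, tau}: theta.
The least among these is theta.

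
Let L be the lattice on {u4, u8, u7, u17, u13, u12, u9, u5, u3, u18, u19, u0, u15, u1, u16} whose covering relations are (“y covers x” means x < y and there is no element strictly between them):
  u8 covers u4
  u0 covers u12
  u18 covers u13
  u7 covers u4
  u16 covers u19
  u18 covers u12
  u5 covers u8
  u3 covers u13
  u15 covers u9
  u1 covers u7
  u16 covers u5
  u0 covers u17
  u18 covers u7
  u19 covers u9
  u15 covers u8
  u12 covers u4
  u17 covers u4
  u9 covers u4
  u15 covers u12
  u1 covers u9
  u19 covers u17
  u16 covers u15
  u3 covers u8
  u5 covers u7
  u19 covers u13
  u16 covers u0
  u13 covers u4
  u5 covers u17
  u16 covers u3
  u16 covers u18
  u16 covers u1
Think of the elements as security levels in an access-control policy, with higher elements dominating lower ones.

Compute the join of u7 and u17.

u5

Common upper bounds of {u7, u17}: u16, u5.
The least among these is u5.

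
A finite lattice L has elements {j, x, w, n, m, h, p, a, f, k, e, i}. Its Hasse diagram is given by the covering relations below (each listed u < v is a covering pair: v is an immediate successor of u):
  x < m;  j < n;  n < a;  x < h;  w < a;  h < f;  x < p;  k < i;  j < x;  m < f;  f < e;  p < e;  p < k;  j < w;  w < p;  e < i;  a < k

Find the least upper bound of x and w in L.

Common upper bounds of {x, w}: e, i, k, p.
The least among these is p.

p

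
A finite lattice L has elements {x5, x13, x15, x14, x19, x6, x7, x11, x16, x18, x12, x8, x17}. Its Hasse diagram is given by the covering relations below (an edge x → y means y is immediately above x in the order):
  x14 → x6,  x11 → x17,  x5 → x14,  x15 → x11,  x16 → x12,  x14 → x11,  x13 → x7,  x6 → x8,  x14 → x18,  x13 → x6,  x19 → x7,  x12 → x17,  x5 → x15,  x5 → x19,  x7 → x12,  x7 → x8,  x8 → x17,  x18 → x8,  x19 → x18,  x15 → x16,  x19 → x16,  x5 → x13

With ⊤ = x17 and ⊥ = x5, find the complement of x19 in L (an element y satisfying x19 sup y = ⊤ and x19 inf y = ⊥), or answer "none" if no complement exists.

x11

Need y with x19 ∨ y = x17 and x19 ∧ y = x5.
Checking each element gives: x11.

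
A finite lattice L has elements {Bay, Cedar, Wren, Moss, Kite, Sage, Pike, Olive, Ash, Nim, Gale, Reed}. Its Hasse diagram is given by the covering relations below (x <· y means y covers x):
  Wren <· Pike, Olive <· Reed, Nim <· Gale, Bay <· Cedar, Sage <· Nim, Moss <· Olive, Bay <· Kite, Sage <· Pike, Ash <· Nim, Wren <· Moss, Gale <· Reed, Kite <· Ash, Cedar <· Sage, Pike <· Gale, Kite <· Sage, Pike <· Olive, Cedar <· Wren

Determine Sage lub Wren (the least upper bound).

Pike

Common upper bounds of {Sage, Wren}: Gale, Olive, Pike, Reed.
The least among these is Pike.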